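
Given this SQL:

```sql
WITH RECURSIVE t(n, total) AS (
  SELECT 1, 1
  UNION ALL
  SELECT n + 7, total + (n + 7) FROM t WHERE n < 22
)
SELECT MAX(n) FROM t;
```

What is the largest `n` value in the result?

Base: n=1, total=1.
Iteration 1: 1 < 22 holds -> n = 1 + 7 = 8, total = 1 + 8 = 9.
Iteration 2: 8 < 22 holds -> n = 8 + 7 = 15, total = 9 + 15 = 24.
Iteration 3: 15 < 22 holds -> n = 15 + 7 = 22, total = 24 + 22 = 46.
Iteration 4: 22 < 22 fails; recursion stops.
n values: 1, 8, 15, 22; the maximum is 22.

22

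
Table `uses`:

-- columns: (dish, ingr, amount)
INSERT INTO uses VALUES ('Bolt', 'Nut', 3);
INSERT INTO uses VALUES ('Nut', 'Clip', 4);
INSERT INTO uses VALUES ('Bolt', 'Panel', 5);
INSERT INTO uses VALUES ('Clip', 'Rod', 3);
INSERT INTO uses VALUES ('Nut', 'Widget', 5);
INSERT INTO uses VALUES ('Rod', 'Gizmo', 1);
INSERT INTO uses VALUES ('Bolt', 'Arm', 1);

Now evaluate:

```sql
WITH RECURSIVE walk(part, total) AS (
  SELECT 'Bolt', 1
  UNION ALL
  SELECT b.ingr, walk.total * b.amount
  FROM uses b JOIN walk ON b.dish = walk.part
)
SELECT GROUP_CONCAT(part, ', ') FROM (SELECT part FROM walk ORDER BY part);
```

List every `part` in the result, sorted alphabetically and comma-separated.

Base: (Bolt, total=1).
Iteration 1: components of {Bolt} -> Arm = 1*1 = 1, Nut = 1*3 = 3, Panel = 1*5 = 5.
Iteration 2: components of {Arm,Nut,Panel} -> Clip = 3*4 = 12, Widget = 3*5 = 15.
Iteration 3: components of {Clip,Widget} -> Rod = 12*3 = 36.
Iteration 4: components of {Rod} -> Gizmo = 36*1 = 36.
Iteration 5: no further components; recursion stops.

Arm, Bolt, Clip, Gizmo, Nut, Panel, Rod, Widget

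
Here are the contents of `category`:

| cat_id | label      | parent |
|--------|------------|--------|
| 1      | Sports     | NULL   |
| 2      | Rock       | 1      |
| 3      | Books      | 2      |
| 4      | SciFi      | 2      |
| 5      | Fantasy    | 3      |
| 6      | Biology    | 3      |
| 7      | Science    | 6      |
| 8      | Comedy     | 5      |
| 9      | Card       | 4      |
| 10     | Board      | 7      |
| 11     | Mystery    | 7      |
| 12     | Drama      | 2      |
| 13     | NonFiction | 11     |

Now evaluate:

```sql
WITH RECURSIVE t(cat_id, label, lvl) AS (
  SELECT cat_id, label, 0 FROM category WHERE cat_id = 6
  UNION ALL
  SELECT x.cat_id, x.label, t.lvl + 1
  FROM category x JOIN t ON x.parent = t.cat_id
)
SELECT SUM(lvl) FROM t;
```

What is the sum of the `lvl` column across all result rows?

Base: cat_id=6 (Biology) at lvl 0.
Iteration 1: rows with parent in {6} -> Science (id 7, lvl 1).
Iteration 2: rows with parent in {7} -> Board (id 10, lvl 2), Mystery (id 11, lvl 2).
Iteration 3: rows with parent in {10,11} -> NonFiction (id 13, lvl 3).
Iteration 4: no rows with parent in {13}; recursion stops.
SUM(lvl) = 0 + 1 + 2 + 2 + 3 = 8.

8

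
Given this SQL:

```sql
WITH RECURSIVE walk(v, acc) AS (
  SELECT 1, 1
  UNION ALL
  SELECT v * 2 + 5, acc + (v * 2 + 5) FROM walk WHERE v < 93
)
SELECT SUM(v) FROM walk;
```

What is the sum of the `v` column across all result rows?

348

Base: v=1, acc=1.
Iteration 1: 1 < 93 holds -> v = 1 * 2 + 5 = 7, acc = 1 + 7 = 8.
Iteration 2: 7 < 93 holds -> v = 7 * 2 + 5 = 19, acc = 8 + 19 = 27.
Iteration 3: 19 < 93 holds -> v = 19 * 2 + 5 = 43, acc = 27 + 43 = 70.
Iteration 4: 43 < 93 holds -> v = 43 * 2 + 5 = 91, acc = 70 + 91 = 161.
Iteration 5: 91 < 93 holds -> v = 91 * 2 + 5 = 187, acc = 161 + 187 = 348.
Iteration 6: 187 < 93 fails; recursion stops.
SUM(v) = 1 + 7 + 19 + 43 + 91 + 187 = 348.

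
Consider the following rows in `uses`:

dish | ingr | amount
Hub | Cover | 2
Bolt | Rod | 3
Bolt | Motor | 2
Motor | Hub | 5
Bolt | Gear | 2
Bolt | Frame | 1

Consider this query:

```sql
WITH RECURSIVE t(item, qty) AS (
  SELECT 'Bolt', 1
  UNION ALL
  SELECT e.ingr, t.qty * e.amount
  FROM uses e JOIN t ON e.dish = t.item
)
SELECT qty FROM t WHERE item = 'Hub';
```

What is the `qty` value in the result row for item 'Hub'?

Base: (Bolt, qty=1).
Iteration 1: components of {Bolt} -> Frame = 1*1 = 1, Gear = 1*2 = 2, Motor = 1*2 = 2, Rod = 1*3 = 3.
Iteration 2: components of {Frame,Gear,Motor,Rod} -> Hub = 2*5 = 10.
Iteration 3: components of {Hub} -> Cover = 10*2 = 20.
Iteration 4: no further components; recursion stops.

10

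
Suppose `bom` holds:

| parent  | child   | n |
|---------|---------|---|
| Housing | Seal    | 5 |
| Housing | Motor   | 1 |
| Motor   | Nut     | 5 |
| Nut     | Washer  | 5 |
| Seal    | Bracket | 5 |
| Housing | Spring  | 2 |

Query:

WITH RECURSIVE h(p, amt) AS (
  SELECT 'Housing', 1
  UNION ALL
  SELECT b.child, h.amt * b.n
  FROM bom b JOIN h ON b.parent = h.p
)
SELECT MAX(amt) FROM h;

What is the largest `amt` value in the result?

Base: (Housing, amt=1).
Iteration 1: components of {Housing} -> Motor = 1*1 = 1, Seal = 1*5 = 5, Spring = 1*2 = 2.
Iteration 2: components of {Motor,Seal,Spring} -> Bracket = 5*5 = 25, Nut = 1*5 = 5.
Iteration 3: components of {Bracket,Nut} -> Washer = 5*5 = 25.
Iteration 4: no further components; recursion stops.
amt values: 1, 5, 1, 2, 25, 5, 25; the maximum is 25.

25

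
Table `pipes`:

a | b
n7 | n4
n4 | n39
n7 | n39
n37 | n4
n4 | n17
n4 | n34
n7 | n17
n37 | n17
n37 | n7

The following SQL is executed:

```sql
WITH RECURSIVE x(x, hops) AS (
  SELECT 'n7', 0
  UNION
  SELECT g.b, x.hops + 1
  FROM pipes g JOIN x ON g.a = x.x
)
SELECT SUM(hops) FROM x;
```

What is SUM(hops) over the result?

9

Base: (n7, hops=0).
Iteration 1: edges from {n7} -> (n17, hops=1), (n39, hops=1), (n4, hops=1).
Iteration 2: edges from {n17,n39,n4} -> (n17, hops=2), (n34, hops=2), (n39, hops=2).
Iteration 3: no outgoing edges from {n17,n34,n39}; recursion stops.
SUM(hops) = 0 + 1 + 1 + 1 + 2 + 2 + 2 = 9.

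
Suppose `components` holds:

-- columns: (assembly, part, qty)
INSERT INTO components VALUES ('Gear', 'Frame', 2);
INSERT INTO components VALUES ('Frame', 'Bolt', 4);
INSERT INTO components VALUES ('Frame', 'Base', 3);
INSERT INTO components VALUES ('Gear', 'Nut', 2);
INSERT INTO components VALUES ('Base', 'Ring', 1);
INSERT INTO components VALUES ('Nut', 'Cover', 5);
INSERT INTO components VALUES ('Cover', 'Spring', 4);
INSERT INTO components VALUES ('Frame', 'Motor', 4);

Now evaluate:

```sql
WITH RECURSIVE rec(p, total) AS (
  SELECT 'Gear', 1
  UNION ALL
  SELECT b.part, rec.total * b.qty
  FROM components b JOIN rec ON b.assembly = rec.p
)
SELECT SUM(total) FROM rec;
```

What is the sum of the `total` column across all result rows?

Base: (Gear, total=1).
Iteration 1: components of {Gear} -> Frame = 1*2 = 2, Nut = 1*2 = 2.
Iteration 2: components of {Frame,Nut} -> Base = 2*3 = 6, Bolt = 2*4 = 8, Cover = 2*5 = 10, Motor = 2*4 = 8.
Iteration 3: components of {Base,Bolt,Cover,Motor} -> Ring = 6*1 = 6, Spring = 10*4 = 40.
Iteration 4: no further components; recursion stops.
SUM(total) = 1 + 2 + 2 + 8 + 6 + 8 + 10 + 6 + 40 = 83.

83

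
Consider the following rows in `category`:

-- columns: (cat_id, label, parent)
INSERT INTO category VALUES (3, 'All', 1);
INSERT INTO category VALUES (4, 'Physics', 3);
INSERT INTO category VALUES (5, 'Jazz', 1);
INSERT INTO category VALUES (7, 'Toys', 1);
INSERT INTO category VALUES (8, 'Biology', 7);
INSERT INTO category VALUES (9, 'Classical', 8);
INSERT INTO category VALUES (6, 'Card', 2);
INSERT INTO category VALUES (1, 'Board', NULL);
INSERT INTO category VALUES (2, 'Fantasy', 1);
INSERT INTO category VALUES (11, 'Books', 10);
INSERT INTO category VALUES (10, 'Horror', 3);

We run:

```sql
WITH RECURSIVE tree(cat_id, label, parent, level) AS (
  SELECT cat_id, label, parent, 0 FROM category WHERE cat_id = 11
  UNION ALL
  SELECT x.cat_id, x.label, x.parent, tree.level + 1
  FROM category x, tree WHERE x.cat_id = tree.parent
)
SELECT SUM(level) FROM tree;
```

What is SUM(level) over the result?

6

Base: cat_id=11 (Books), parent=10, level 0.
Iteration 1: join on cat_id=10 -> Horror (id 10, parent=3, level 1).
Iteration 2: join on cat_id=3 -> All (id 3, parent=1, level 2).
Iteration 3: join on cat_id=1 -> Board (id 1, parent=NULL, level 3).
Iteration 4: parent is NULL; no match; recursion stops.
SUM(level) = 0 + 1 + 2 + 3 = 6.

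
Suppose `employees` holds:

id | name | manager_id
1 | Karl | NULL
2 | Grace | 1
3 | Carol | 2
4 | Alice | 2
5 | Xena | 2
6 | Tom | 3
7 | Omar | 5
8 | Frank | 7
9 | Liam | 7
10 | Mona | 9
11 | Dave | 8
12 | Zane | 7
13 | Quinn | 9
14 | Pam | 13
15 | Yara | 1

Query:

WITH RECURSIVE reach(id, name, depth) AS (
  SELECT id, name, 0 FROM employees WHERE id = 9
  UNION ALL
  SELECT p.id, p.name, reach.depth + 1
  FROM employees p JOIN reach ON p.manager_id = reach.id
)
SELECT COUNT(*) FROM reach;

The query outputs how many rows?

Base: id=9 (Liam) at depth 0.
Iteration 1: rows with manager_id in {9} -> Mona (id 10, depth 1), Quinn (id 13, depth 1).
Iteration 2: rows with manager_id in {10,13} -> Pam (id 14, depth 2).
Iteration 3: no rows with manager_id in {14}; recursion stops.
Total rows emitted: 4.

4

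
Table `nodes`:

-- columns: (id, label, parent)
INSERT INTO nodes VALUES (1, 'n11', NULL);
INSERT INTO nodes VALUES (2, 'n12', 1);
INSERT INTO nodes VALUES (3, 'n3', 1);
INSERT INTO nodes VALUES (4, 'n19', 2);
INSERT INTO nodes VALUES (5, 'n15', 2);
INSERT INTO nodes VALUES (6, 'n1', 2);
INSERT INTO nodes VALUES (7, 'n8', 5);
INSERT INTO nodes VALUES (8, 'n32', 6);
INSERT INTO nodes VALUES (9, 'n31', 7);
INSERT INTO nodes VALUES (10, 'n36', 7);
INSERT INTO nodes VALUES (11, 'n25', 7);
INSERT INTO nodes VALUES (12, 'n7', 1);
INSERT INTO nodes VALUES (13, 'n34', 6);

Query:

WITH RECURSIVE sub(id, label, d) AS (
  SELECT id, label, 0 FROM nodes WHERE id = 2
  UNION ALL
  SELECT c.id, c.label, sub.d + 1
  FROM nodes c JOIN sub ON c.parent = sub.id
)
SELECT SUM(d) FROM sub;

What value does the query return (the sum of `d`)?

Base: id=2 (n12) at d 0.
Iteration 1: rows with parent in {2} -> n19 (id 4, d 1), n15 (id 5, d 1), n1 (id 6, d 1).
Iteration 2: rows with parent in {4,5,6} -> n8 (id 7, d 2), n32 (id 8, d 2), n34 (id 13, d 2).
Iteration 3: rows with parent in {7,8,13} -> n31 (id 9, d 3), n36 (id 10, d 3), n25 (id 11, d 3).
Iteration 4: no rows with parent in {9,10,11}; recursion stops.
SUM(d) = 0 + 1 + 1 + 1 + 2 + 2 + 2 + 3 + 3 + 3 = 18.

18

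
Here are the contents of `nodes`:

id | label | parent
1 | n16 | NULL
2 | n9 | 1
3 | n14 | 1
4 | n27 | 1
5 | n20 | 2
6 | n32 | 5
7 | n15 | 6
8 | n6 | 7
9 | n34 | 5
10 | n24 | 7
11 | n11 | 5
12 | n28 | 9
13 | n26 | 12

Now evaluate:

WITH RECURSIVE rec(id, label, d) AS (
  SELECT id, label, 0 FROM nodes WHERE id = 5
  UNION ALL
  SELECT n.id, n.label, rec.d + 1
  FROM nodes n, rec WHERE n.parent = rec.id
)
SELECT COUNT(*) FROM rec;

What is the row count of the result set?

9

Base: id=5 (n20) at d 0.
Iteration 1: rows with parent in {5} -> n32 (id 6, d 1), n34 (id 9, d 1), n11 (id 11, d 1).
Iteration 2: rows with parent in {6,9,11} -> n15 (id 7, d 2), n28 (id 12, d 2).
Iteration 3: rows with parent in {7,12} -> n6 (id 8, d 3), n24 (id 10, d 3), n26 (id 13, d 3).
Iteration 4: no rows with parent in {8,10,13}; recursion stops.
Total rows emitted: 9.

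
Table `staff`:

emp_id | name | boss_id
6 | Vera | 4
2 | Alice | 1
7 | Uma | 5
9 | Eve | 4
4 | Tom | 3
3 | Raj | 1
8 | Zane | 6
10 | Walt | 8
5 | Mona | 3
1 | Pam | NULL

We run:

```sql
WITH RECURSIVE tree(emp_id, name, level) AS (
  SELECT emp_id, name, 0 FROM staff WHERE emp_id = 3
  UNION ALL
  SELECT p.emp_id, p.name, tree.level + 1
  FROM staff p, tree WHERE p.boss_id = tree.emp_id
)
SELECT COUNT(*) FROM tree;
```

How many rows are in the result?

Base: emp_id=3 (Raj) at level 0.
Iteration 1: rows with boss_id in {3} -> Tom (id 4, level 1), Mona (id 5, level 1).
Iteration 2: rows with boss_id in {4,5} -> Vera (id 6, level 2), Uma (id 7, level 2), Eve (id 9, level 2).
Iteration 3: rows with boss_id in {6,7,9} -> Zane (id 8, level 3).
Iteration 4: rows with boss_id in {8} -> Walt (id 10, level 4).
Iteration 5: no rows with boss_id in {10}; recursion stops.
Total rows emitted: 8.

8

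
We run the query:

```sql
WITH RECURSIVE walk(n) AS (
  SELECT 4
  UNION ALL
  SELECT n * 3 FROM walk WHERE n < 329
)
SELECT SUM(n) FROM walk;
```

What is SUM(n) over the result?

1456

Base: n=4.
Iteration 1: 4 < 329 holds -> n = 4 * 3 = 12.
Iteration 2: 12 < 329 holds -> n = 12 * 3 = 36.
Iteration 3: 36 < 329 holds -> n = 36 * 3 = 108.
Iteration 4: 108 < 329 holds -> n = 108 * 3 = 324.
Iteration 5: 324 < 329 holds -> n = 324 * 3 = 972.
Iteration 6: 972 < 329 fails; recursion stops.
SUM(n) = 4 + 12 + 36 + 108 + 324 + 972 = 1456.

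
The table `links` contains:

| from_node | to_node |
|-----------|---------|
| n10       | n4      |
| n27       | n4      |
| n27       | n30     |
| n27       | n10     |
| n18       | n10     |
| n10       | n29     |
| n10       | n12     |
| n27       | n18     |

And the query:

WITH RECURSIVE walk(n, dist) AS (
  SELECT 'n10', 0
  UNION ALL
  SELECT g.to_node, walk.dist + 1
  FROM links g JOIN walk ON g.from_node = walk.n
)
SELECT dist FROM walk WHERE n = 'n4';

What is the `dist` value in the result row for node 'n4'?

1

Base: (n10, dist=0).
Iteration 1: edges from {n10} -> (n12, dist=1), (n29, dist=1), (n4, dist=1).
Iteration 2: no outgoing edges from {n12,n29,n4}; recursion stops.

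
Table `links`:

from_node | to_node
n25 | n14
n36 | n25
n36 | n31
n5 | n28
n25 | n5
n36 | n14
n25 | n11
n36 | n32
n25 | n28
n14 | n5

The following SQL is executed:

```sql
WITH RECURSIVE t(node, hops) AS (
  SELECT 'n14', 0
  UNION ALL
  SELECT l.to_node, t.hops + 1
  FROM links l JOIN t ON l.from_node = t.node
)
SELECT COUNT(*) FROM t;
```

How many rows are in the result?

3

Base: (n14, hops=0).
Iteration 1: edges from {n14} -> (n5, hops=1).
Iteration 2: edges from {n5} -> (n28, hops=2).
Iteration 3: no outgoing edges from {n28}; recursion stops.
Total rows emitted: 3.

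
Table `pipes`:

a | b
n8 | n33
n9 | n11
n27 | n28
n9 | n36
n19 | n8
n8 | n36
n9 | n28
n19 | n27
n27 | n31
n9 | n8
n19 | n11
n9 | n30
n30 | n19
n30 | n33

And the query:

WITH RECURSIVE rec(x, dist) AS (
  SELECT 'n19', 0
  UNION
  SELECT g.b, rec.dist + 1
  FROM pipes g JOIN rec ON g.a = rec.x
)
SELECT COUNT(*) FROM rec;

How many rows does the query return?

Base: (n19, dist=0).
Iteration 1: edges from {n19} -> (n11, dist=1), (n27, dist=1), (n8, dist=1).
Iteration 2: edges from {n11,n27,n8} -> (n28, dist=2), (n31, dist=2), (n33, dist=2), (n36, dist=2).
Iteration 3: no outgoing edges from {n28,n31,n33,n36}; recursion stops.
Total rows emitted: 8.

8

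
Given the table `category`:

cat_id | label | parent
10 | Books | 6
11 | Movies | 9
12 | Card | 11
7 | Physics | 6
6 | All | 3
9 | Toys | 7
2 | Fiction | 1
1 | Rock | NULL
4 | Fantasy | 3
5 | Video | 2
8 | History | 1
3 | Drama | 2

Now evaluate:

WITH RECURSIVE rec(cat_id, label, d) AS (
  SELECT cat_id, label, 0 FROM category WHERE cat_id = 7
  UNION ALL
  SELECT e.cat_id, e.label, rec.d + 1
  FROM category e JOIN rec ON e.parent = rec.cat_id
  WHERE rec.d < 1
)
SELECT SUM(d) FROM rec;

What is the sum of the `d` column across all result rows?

Base: cat_id=7 (Physics) at d 0.
Iteration 1: rows with parent in {7} -> Toys (id 9, d 1).
Iteration 2: d < 1 fails for all current rows; recursion stops.
SUM(d) = 0 + 1 = 1.

1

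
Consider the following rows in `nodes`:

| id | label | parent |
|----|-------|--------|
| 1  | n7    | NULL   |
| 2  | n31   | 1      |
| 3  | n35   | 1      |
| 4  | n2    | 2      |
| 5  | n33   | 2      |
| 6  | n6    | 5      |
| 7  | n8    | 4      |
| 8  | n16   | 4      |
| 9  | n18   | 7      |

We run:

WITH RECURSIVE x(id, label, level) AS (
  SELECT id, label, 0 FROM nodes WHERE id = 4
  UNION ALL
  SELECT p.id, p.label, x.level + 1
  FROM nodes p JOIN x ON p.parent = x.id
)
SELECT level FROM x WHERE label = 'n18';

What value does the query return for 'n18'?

2

Base: id=4 (n2) at level 0.
Iteration 1: rows with parent in {4} -> n8 (id 7, level 1), n16 (id 8, level 1).
Iteration 2: rows with parent in {7,8} -> n18 (id 9, level 2).
Iteration 3: no rows with parent in {9}; recursion stops.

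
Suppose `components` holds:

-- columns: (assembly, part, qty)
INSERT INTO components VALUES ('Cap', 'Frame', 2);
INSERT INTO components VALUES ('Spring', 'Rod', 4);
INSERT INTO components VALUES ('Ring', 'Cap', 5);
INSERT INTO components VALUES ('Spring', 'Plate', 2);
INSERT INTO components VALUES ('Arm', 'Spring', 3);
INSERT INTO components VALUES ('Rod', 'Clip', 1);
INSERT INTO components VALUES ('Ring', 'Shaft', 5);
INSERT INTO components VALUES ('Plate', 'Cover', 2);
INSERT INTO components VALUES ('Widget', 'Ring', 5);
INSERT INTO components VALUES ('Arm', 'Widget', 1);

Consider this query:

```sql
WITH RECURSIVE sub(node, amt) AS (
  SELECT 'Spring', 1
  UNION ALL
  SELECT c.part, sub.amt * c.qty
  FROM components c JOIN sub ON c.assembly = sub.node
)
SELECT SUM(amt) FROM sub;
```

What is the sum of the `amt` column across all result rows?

Base: (Spring, amt=1).
Iteration 1: components of {Spring} -> Plate = 1*2 = 2, Rod = 1*4 = 4.
Iteration 2: components of {Plate,Rod} -> Clip = 4*1 = 4, Cover = 2*2 = 4.
Iteration 3: no further components; recursion stops.
SUM(amt) = 1 + 4 + 2 + 4 + 4 = 15.

15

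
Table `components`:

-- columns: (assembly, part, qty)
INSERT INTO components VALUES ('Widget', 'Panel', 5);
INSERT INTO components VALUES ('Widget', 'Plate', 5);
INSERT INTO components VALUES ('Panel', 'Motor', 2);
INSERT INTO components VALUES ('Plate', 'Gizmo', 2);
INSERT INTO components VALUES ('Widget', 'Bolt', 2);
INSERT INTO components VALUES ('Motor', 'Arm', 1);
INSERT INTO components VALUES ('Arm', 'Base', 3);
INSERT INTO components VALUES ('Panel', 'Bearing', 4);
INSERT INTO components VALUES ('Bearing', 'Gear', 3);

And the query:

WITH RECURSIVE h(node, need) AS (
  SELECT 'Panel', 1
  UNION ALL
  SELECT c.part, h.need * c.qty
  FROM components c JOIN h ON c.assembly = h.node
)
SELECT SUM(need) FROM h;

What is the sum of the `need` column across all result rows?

27

Base: (Panel, need=1).
Iteration 1: components of {Panel} -> Bearing = 1*4 = 4, Motor = 1*2 = 2.
Iteration 2: components of {Bearing,Motor} -> Arm = 2*1 = 2, Gear = 4*3 = 12.
Iteration 3: components of {Arm,Gear} -> Base = 2*3 = 6.
Iteration 4: no further components; recursion stops.
SUM(need) = 1 + 2 + 4 + 2 + 12 + 6 = 27.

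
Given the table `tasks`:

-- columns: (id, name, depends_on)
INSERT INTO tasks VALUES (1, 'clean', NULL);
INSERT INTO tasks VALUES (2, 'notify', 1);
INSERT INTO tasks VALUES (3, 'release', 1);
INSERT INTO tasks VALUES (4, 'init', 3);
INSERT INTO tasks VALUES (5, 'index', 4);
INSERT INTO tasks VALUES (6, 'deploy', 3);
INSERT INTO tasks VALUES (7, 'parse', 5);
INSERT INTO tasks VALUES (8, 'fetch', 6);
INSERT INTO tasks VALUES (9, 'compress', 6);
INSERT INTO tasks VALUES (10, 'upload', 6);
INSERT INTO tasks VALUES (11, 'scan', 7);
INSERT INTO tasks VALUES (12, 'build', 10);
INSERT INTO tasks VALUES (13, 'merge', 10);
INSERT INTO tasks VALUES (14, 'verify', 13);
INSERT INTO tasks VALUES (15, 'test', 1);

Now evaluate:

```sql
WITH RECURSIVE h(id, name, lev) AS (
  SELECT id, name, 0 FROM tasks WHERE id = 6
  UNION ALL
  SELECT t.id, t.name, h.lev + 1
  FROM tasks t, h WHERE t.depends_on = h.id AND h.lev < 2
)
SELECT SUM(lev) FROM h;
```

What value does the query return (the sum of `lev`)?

7

Base: id=6 (deploy) at lev 0.
Iteration 1: rows with depends_on in {6} -> fetch (id 8, lev 1), compress (id 9, lev 1), upload (id 10, lev 1).
Iteration 2: rows with depends_on in {8,9,10} -> build (id 12, lev 2), merge (id 13, lev 2).
Iteration 3: lev < 2 fails for all current rows; recursion stops.
SUM(lev) = 0 + 1 + 1 + 1 + 2 + 2 = 7.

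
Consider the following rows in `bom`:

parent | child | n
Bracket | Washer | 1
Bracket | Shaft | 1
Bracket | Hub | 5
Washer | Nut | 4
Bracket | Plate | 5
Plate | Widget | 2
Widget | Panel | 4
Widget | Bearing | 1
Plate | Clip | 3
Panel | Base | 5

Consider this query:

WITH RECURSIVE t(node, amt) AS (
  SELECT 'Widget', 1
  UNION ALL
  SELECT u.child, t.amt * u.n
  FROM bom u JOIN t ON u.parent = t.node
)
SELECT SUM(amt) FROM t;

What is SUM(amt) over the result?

26

Base: (Widget, amt=1).
Iteration 1: components of {Widget} -> Bearing = 1*1 = 1, Panel = 1*4 = 4.
Iteration 2: components of {Bearing,Panel} -> Base = 4*5 = 20.
Iteration 3: no further components; recursion stops.
SUM(amt) = 1 + 4 + 1 + 20 = 26.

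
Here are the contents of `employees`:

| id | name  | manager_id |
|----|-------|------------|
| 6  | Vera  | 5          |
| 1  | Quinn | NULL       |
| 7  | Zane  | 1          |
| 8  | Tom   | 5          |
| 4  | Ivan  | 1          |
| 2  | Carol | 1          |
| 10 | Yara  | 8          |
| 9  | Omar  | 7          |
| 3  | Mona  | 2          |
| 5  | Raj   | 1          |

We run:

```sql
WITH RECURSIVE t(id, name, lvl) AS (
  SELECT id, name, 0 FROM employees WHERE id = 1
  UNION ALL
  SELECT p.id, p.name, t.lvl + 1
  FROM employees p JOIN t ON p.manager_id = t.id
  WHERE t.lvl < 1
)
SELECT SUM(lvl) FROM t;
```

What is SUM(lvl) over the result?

Base: id=1 (Quinn) at lvl 0.
Iteration 1: rows with manager_id in {1} -> Carol (id 2, lvl 1), Ivan (id 4, lvl 1), Raj (id 5, lvl 1), Zane (id 7, lvl 1).
Iteration 2: lvl < 1 fails for all current rows; recursion stops.
SUM(lvl) = 0 + 1 + 1 + 1 + 1 = 4.

4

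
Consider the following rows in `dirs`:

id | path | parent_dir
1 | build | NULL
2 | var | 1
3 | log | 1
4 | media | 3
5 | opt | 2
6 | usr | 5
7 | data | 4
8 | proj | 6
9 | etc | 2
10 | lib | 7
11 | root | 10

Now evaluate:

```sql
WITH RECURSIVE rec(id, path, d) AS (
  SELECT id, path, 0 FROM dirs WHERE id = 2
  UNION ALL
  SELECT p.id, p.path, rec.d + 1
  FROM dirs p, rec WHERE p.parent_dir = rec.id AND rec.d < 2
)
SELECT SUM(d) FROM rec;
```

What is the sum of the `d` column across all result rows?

Base: id=2 (var) at d 0.
Iteration 1: rows with parent_dir in {2} -> opt (id 5, d 1), etc (id 9, d 1).
Iteration 2: rows with parent_dir in {5,9} -> usr (id 6, d 2).
Iteration 3: d < 2 fails for all current rows; recursion stops.
SUM(d) = 0 + 1 + 1 + 2 = 4.

4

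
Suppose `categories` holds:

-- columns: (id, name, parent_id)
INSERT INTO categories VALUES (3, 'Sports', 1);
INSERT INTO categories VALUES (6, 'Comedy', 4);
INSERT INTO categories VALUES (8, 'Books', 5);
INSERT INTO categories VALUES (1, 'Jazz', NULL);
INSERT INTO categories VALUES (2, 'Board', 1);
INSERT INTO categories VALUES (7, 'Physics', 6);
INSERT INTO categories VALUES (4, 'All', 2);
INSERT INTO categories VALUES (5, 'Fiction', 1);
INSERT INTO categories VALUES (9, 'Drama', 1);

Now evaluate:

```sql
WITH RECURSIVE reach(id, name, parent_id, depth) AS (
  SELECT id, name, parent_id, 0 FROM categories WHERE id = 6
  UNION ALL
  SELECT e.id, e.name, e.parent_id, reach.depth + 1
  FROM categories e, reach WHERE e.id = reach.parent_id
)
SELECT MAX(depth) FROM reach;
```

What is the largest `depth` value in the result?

3

Base: id=6 (Comedy), parent_id=4, depth 0.
Iteration 1: join on id=4 -> All (id 4, parent_id=2, depth 1).
Iteration 2: join on id=2 -> Board (id 2, parent_id=1, depth 2).
Iteration 3: join on id=1 -> Jazz (id 1, parent_id=NULL, depth 3).
Iteration 4: parent_id is NULL; no match; recursion stops.
depth values: 0, 1, 2, 3; the maximum is 3.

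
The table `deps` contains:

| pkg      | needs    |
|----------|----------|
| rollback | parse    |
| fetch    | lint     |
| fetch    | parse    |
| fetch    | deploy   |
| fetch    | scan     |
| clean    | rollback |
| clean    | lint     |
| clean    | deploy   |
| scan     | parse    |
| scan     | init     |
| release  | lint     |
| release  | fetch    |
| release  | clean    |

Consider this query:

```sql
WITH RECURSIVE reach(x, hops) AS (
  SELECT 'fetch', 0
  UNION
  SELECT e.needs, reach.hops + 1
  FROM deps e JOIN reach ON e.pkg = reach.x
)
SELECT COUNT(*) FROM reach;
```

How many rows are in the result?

Base: (fetch, hops=0).
Iteration 1: edges from {fetch} -> (deploy, hops=1), (lint, hops=1), (parse, hops=1), (scan, hops=1).
Iteration 2: edges from {deploy,lint,parse,scan} -> (init, hops=2), (parse, hops=2).
Iteration 3: no outgoing edges from {init,parse}; recursion stops.
Total rows emitted: 7.

7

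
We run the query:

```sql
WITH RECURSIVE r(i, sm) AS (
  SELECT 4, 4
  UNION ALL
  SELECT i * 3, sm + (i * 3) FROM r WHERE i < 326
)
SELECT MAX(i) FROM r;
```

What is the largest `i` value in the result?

972

Base: i=4, sm=4.
Iteration 1: 4 < 326 holds -> i = 4 * 3 = 12, sm = 4 + 12 = 16.
Iteration 2: 12 < 326 holds -> i = 12 * 3 = 36, sm = 16 + 36 = 52.
Iteration 3: 36 < 326 holds -> i = 36 * 3 = 108, sm = 52 + 108 = 160.
Iteration 4: 108 < 326 holds -> i = 108 * 3 = 324, sm = 160 + 324 = 484.
Iteration 5: 324 < 326 holds -> i = 324 * 3 = 972, sm = 484 + 972 = 1456.
Iteration 6: 972 < 326 fails; recursion stops.
i values: 4, 12, 36, 108, 324, 972; the maximum is 972.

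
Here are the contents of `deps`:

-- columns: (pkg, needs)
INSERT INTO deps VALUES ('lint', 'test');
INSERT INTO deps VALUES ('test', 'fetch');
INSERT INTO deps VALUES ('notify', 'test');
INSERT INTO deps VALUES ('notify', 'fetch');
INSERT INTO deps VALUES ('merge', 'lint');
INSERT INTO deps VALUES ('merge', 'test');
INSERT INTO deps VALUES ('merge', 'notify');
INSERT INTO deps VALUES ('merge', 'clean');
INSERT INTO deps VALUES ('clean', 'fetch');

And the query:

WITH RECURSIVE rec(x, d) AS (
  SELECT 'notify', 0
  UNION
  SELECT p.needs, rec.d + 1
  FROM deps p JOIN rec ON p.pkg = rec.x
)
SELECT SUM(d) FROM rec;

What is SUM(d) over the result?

Base: (notify, d=0).
Iteration 1: edges from {notify} -> (fetch, d=1), (test, d=1).
Iteration 2: edges from {fetch,test} -> (fetch, d=2).
Iteration 3: no outgoing edges from {fetch}; recursion stops.
SUM(d) = 0 + 1 + 1 + 2 = 4.

4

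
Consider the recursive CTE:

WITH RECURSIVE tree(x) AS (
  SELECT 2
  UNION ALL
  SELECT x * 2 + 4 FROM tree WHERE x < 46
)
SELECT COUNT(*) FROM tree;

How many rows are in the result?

5

Base: x=2.
Iteration 1: 2 < 46 holds -> x = 2 * 2 + 4 = 8.
Iteration 2: 8 < 46 holds -> x = 8 * 2 + 4 = 20.
Iteration 3: 20 < 46 holds -> x = 20 * 2 + 4 = 44.
Iteration 4: 44 < 46 holds -> x = 44 * 2 + 4 = 92.
Iteration 5: 92 < 46 fails; recursion stops.
Total rows emitted: 5.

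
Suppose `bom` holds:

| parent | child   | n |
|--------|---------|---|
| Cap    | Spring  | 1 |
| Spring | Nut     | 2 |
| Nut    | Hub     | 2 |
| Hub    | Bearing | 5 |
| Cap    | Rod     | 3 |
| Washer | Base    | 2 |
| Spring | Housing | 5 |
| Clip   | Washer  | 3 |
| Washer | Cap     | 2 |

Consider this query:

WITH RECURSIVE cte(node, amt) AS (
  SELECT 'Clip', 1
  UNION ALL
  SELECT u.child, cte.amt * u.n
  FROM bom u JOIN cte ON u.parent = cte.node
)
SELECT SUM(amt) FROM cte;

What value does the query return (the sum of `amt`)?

226

Base: (Clip, amt=1).
Iteration 1: components of {Clip} -> Washer = 1*3 = 3.
Iteration 2: components of {Washer} -> Base = 3*2 = 6, Cap = 3*2 = 6.
Iteration 3: components of {Base,Cap} -> Rod = 6*3 = 18, Spring = 6*1 = 6.
Iteration 4: components of {Rod,Spring} -> Housing = 6*5 = 30, Nut = 6*2 = 12.
Iteration 5: components of {Housing,Nut} -> Hub = 12*2 = 24.
Iteration 6: components of {Hub} -> Bearing = 24*5 = 120.
Iteration 7: no further components; recursion stops.
SUM(amt) = 1 + 3 + 6 + 6 + 6 + 18 + 12 + 30 + 24 + 120 = 226.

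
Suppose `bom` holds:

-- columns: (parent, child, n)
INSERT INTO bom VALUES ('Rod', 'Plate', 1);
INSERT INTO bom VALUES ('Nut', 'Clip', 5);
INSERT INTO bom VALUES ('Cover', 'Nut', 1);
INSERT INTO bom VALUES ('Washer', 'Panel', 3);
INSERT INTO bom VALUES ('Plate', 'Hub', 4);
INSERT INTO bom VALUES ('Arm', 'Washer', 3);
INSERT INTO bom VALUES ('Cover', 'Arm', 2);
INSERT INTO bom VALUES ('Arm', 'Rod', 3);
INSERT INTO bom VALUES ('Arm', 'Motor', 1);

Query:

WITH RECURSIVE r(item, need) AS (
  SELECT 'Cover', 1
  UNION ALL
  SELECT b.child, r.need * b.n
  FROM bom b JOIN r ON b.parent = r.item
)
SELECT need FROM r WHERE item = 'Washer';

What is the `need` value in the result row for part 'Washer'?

6

Base: (Cover, need=1).
Iteration 1: components of {Cover} -> Arm = 1*2 = 2, Nut = 1*1 = 1.
Iteration 2: components of {Arm,Nut} -> Clip = 1*5 = 5, Motor = 2*1 = 2, Rod = 2*3 = 6, Washer = 2*3 = 6.
Iteration 3: components of {Clip,Motor,Rod,Washer} -> Panel = 6*3 = 18, Plate = 6*1 = 6.
Iteration 4: components of {Panel,Plate} -> Hub = 6*4 = 24.
Iteration 5: no further components; recursion stops.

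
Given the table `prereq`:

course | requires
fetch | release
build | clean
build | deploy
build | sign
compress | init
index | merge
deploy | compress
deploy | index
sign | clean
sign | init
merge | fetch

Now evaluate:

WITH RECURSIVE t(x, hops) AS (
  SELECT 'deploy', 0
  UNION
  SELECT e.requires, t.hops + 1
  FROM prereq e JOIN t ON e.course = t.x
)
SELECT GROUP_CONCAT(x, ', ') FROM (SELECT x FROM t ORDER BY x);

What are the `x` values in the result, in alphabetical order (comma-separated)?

Base: (deploy, hops=0).
Iteration 1: edges from {deploy} -> (compress, hops=1), (index, hops=1).
Iteration 2: edges from {compress,index} -> (init, hops=2), (merge, hops=2).
Iteration 3: edges from {init,merge} -> (fetch, hops=3).
Iteration 4: edges from {fetch} -> (release, hops=4).
Iteration 5: no outgoing edges from {release}; recursion stops.

compress, deploy, fetch, index, init, merge, release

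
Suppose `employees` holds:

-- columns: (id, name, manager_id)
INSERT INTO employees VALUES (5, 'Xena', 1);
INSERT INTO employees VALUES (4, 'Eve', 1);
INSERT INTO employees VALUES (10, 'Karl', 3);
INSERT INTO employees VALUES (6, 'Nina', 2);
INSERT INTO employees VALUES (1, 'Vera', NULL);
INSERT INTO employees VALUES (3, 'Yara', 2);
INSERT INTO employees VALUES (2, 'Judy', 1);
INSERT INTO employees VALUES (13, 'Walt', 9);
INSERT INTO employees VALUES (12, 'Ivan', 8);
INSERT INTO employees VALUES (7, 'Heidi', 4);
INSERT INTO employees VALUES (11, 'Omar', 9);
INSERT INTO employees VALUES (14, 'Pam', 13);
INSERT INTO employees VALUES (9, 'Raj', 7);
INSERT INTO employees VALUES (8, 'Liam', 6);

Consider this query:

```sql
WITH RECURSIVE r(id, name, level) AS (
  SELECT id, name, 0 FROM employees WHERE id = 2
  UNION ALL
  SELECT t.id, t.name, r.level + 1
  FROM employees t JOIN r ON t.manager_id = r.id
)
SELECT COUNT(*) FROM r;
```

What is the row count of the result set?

6

Base: id=2 (Judy) at level 0.
Iteration 1: rows with manager_id in {2} -> Yara (id 3, level 1), Nina (id 6, level 1).
Iteration 2: rows with manager_id in {3,6} -> Liam (id 8, level 2), Karl (id 10, level 2).
Iteration 3: rows with manager_id in {8,10} -> Ivan (id 12, level 3).
Iteration 4: no rows with manager_id in {12}; recursion stops.
Total rows emitted: 6.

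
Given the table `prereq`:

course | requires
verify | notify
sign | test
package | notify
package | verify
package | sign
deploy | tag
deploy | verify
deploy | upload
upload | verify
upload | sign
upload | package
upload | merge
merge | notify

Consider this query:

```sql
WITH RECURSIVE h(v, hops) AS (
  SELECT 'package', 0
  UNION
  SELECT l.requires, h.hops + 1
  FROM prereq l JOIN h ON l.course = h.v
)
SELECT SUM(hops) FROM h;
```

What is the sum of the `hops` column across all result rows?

Base: (package, hops=0).
Iteration 1: edges from {package} -> (notify, hops=1), (sign, hops=1), (verify, hops=1).
Iteration 2: edges from {notify,sign,verify} -> (notify, hops=2), (test, hops=2).
Iteration 3: no outgoing edges from {notify,test}; recursion stops.
SUM(hops) = 0 + 1 + 1 + 1 + 2 + 2 = 7.

7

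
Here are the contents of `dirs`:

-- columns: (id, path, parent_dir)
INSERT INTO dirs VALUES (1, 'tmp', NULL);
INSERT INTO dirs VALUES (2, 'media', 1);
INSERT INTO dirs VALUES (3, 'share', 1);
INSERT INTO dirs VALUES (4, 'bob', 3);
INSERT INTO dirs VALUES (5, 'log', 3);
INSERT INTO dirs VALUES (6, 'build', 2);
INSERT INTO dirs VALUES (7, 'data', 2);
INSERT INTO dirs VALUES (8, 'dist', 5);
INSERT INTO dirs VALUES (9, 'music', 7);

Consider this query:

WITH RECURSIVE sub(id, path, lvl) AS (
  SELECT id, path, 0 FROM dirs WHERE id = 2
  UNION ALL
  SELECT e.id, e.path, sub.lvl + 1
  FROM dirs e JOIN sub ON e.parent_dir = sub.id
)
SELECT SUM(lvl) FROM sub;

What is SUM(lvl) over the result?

Base: id=2 (media) at lvl 0.
Iteration 1: rows with parent_dir in {2} -> build (id 6, lvl 1), data (id 7, lvl 1).
Iteration 2: rows with parent_dir in {6,7} -> music (id 9, lvl 2).
Iteration 3: no rows with parent_dir in {9}; recursion stops.
SUM(lvl) = 0 + 1 + 1 + 2 = 4.

4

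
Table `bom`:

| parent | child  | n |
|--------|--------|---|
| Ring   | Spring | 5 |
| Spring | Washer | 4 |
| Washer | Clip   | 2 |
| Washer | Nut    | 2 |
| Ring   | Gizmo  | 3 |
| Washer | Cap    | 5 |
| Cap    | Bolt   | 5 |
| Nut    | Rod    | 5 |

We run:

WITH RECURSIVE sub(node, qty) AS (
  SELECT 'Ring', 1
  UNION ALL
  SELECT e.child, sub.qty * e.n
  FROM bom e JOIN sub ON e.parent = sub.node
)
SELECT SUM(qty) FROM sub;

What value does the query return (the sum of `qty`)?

909

Base: (Ring, qty=1).
Iteration 1: components of {Ring} -> Gizmo = 1*3 = 3, Spring = 1*5 = 5.
Iteration 2: components of {Gizmo,Spring} -> Washer = 5*4 = 20.
Iteration 3: components of {Washer} -> Cap = 20*5 = 100, Clip = 20*2 = 40, Nut = 20*2 = 40.
Iteration 4: components of {Cap,Clip,Nut} -> Bolt = 100*5 = 500, Rod = 40*5 = 200.
Iteration 5: no further components; recursion stops.
SUM(qty) = 1 + 5 + 3 + 20 + 40 + 40 + 100 + 200 + 500 = 909.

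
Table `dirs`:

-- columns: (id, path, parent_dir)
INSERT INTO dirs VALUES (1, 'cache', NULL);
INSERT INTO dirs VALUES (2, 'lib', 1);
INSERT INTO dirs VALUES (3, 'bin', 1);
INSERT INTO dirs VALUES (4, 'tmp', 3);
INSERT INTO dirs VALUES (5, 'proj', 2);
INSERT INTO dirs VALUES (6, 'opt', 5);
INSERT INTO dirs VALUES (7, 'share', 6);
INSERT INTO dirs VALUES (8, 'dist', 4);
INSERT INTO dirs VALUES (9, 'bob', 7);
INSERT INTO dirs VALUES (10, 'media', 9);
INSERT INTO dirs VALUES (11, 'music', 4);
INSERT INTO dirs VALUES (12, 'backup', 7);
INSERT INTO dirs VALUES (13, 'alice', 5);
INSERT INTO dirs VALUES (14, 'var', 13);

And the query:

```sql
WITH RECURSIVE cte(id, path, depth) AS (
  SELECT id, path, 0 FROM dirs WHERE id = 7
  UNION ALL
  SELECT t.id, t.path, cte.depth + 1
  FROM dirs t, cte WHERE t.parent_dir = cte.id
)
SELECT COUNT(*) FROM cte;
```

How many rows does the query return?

4

Base: id=7 (share) at depth 0.
Iteration 1: rows with parent_dir in {7} -> bob (id 9, depth 1), backup (id 12, depth 1).
Iteration 2: rows with parent_dir in {9,12} -> media (id 10, depth 2).
Iteration 3: no rows with parent_dir in {10}; recursion stops.
Total rows emitted: 4.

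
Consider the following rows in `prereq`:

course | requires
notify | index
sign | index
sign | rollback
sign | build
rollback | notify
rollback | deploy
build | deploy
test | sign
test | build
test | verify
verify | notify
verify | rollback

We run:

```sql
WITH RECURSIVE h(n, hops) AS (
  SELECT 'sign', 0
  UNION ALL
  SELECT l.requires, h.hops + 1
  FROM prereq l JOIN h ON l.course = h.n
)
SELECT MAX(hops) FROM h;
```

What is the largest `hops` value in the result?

Base: (sign, hops=0).
Iteration 1: edges from {sign} -> (build, hops=1), (index, hops=1), (rollback, hops=1).
Iteration 2: edges from {build,index,rollback} -> (deploy, hops=2) x2, (notify, hops=2). [UNION ALL keeps all 3 new rows, including repeats]
Iteration 3: edges from {deploy,notify} -> (index, hops=3).
Iteration 4: no outgoing edges from {index}; recursion stops.
hops values: 0, 1, 1, 1, 2, 2, 2, 3; the maximum is 3.

3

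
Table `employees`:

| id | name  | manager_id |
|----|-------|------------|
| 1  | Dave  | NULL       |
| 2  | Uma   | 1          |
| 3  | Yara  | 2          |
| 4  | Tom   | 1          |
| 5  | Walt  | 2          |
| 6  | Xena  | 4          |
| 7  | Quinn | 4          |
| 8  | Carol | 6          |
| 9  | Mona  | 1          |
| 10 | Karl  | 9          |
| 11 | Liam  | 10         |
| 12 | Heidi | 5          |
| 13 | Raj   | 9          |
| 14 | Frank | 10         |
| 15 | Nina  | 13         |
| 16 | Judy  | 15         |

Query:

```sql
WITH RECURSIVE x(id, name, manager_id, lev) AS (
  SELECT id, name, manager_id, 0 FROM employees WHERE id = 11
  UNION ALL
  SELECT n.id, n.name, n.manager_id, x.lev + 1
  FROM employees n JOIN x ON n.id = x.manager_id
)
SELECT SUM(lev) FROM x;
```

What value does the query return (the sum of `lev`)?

6

Base: id=11 (Liam), manager_id=10, lev 0.
Iteration 1: join on id=10 -> Karl (id 10, manager_id=9, lev 1).
Iteration 2: join on id=9 -> Mona (id 9, manager_id=1, lev 2).
Iteration 3: join on id=1 -> Dave (id 1, manager_id=NULL, lev 3).
Iteration 4: manager_id is NULL; no match; recursion stops.
SUM(lev) = 0 + 1 + 2 + 3 = 6.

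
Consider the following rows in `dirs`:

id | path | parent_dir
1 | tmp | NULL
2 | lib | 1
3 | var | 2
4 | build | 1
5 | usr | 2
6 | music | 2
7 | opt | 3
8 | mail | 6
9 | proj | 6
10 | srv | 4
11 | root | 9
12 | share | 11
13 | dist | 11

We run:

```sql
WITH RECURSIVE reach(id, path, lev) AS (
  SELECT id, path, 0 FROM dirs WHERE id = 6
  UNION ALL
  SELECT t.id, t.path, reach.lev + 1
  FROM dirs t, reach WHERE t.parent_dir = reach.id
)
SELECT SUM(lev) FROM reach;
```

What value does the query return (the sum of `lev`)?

10

Base: id=6 (music) at lev 0.
Iteration 1: rows with parent_dir in {6} -> mail (id 8, lev 1), proj (id 9, lev 1).
Iteration 2: rows with parent_dir in {8,9} -> root (id 11, lev 2).
Iteration 3: rows with parent_dir in {11} -> share (id 12, lev 3), dist (id 13, lev 3).
Iteration 4: no rows with parent_dir in {12,13}; recursion stops.
SUM(lev) = 0 + 1 + 1 + 2 + 3 + 3 = 10.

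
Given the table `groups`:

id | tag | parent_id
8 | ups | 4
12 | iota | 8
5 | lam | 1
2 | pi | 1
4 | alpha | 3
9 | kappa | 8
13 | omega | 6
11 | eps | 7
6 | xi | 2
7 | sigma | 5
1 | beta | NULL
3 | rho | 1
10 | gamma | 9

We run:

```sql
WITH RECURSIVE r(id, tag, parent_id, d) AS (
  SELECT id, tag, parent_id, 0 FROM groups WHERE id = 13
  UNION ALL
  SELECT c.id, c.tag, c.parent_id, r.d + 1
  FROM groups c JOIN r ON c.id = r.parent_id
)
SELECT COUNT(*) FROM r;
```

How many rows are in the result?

Base: id=13 (omega), parent_id=6, d 0.
Iteration 1: join on id=6 -> xi (id 6, parent_id=2, d 1).
Iteration 2: join on id=2 -> pi (id 2, parent_id=1, d 2).
Iteration 3: join on id=1 -> beta (id 1, parent_id=NULL, d 3).
Iteration 4: parent_id is NULL; no match; recursion stops.
Total rows emitted: 4.

4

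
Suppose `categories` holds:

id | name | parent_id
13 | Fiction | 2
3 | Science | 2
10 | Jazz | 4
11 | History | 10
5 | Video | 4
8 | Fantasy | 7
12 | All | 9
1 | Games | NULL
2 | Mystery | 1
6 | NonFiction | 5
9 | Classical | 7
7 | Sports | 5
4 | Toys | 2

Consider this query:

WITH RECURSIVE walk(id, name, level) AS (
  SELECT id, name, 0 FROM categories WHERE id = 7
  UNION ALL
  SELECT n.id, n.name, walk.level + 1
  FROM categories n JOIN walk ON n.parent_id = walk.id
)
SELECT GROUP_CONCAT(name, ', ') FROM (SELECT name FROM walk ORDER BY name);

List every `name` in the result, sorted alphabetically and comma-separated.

Base: id=7 (Sports) at level 0.
Iteration 1: rows with parent_id in {7} -> Fantasy (id 8, level 1), Classical (id 9, level 1).
Iteration 2: rows with parent_id in {8,9} -> All (id 12, level 2).
Iteration 3: no rows with parent_id in {12}; recursion stops.

All, Classical, Fantasy, Sports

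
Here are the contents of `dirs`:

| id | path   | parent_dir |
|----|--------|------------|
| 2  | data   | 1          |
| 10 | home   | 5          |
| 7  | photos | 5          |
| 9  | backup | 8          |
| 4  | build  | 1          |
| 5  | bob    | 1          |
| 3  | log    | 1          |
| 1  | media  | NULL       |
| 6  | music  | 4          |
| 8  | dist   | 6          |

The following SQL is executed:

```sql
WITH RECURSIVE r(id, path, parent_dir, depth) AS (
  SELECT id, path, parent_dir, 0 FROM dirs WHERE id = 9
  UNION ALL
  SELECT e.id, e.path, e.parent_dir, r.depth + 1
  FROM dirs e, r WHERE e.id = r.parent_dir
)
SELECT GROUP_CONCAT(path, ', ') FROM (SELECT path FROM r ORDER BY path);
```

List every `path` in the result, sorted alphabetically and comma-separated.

Base: id=9 (backup), parent_dir=8, depth 0.
Iteration 1: join on id=8 -> dist (id 8, parent_dir=6, depth 1).
Iteration 2: join on id=6 -> music (id 6, parent_dir=4, depth 2).
Iteration 3: join on id=4 -> build (id 4, parent_dir=1, depth 3).
Iteration 4: join on id=1 -> media (id 1, parent_dir=NULL, depth 4).
Iteration 5: parent_dir is NULL; no match; recursion stops.

backup, build, dist, media, music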